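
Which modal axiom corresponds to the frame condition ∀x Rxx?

□ψ → ψ

This is reflexivity; the standard corresponding axiom is T: □ψ → ψ.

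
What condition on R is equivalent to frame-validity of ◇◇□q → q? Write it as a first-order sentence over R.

This is a Sahlqvist (Geach-type) schema ◇^2□^1q → □^0◇^0q.
Minimal-valuation argument: fix x; take any y with xR^2y and any z with xR^0z. Set V(q) to the set of worlds R-reachable from y in exactly 1 step. Then □^1q holds at y, so the antecedent holds at x; validity forces ◇^0q at z, giving a w with zR^0w and yR^1w.
First-order correspondent: ∀x ∀y (xR²y → ∃w (yRw ∧ x = w)).

∀x ∀y (xR²y → ∃w (yRw ∧ x = w))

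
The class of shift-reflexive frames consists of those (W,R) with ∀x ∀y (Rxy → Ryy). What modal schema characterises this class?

A defining formula is □(□s → s) (the T□ axiom).
Suppose □(□s→s) is valid. Take Rxy and set V(s)={w : Ryw}. Then at y, □s holds; since □(□s→s) at x, □s→s at y, so s at y, i.e. Ryy.

□(□s → s)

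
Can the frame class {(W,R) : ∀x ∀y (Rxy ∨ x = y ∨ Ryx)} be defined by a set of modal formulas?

Modal frame validity is preserved under disjoint unions.
Take 2 disjoint single-world reflexive frames: each is trivially connected, but their disjoint union has 2 worlds with no edge between distinct components, so it is not connected.
So the class is not modally definable.

Not modally definable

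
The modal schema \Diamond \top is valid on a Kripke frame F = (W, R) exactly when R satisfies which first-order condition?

Seriality

◇⊤ holds at w iff w has a successor, so frame-validity of ◇⊤ is exactly seriality. Equivalently via □A → ◇A:
Suppose □A→◇A is valid. At any x set V(A)=W. Then □A at x, so ◇A at x, so x has a successor.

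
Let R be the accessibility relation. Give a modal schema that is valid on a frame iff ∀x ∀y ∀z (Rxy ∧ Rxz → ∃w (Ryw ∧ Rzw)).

◇□s → □◇s

A defining formula is ◇□s → □◇s (the .2 axiom).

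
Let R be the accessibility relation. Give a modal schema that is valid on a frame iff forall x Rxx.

The condition is reflexivity. The T schema □r → r defines it.

□r → r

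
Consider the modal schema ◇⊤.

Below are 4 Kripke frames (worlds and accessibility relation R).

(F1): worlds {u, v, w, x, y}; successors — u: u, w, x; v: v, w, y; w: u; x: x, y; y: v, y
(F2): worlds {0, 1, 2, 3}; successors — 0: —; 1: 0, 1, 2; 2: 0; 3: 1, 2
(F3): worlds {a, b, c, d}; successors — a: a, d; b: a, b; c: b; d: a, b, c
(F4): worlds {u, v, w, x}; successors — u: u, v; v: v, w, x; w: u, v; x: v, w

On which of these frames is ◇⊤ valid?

(F1), (F3), (F4)

Frame correspondent (Sahlqvist): ∀x ∃y Rxy — i.e. seriality.
(F1): holds.
(F2): fails — world 0 has no successor.
(F3): holds.
(F4): holds.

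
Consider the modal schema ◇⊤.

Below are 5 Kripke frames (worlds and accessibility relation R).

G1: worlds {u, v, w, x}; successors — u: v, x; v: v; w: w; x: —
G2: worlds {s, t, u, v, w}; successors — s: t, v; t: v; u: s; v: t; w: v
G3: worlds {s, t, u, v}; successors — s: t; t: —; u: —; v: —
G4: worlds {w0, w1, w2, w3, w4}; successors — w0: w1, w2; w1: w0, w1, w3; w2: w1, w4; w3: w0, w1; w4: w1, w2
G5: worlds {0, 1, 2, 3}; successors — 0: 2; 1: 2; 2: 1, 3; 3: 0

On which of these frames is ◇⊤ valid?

This is the axiom for seriality; its first-order frame correspondent is ∀x ∃y Rxy.
G1: fails — world x has no successor.
G2: condition met.
G3: fails — world t has no successor.
G4: condition met.
G5: condition met.

G2, G4, G5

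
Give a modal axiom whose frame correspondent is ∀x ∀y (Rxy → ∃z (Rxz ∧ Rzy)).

A defining formula is □□q → □q (the C4 axiom).
Suppose □□q→□q is valid. Take Rxy and set V(q)={w : xR²w}. Then □□q at x, so □q at x, so q at y, i.e. ∃z(Rxz∧Rzy).

□□q → □q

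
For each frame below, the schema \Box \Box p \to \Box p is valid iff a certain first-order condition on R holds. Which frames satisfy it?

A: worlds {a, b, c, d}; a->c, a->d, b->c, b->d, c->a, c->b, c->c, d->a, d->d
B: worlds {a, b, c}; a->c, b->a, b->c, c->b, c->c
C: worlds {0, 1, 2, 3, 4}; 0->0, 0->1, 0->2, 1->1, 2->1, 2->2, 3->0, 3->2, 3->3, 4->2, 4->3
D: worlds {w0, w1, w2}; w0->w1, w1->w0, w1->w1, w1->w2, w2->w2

A, C, D

Frame correspondent (Sahlqvist): \forall x \forall y (Rxy \to \exists z (Rxz \wedge Rzy)) — i.e. density.
A: satisfies the condition.
B: fails — Rba but no z with Rbz and Rza.
C: satisfies the condition.
D: satisfies the condition.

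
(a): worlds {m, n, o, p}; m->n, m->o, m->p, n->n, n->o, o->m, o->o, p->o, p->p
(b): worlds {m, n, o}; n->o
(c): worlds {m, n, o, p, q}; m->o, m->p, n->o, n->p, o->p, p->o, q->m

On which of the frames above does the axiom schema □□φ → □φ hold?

Frame correspondent (Sahlqvist): ∀x ∀y (Rxy → ∃z (Rxz ∧ Rzy)) — i.e. density.
(a): holds.
(b): fails — Rno but no z with Rnz and Rzo.
(c): fails — Rop but no z with Roz and Rzp.

(a)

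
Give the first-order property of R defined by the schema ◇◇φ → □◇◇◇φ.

∀x ∀y ∀z ((xR²y ∧ xRz) → ∃w (y = w ∧ zR³w))

This is a Sahlqvist (Geach-type) schema ◇^2□^0φ → □^1◇^3φ.
Minimal-valuation argument: fix x; take any y with xR^2y and any z with xR^1z. Set V(φ) to the set of worlds R-reachable from y in exactly 0 steps. Then □^0φ holds at y, so the antecedent holds at x; validity forces ◇^3φ at z, giving a w with zR^3w and yR^0w.
First-order correspondent: ∀x ∀y ∀z ((xR²y ∧ xRz) → ∃w (y = w ∧ zR³w)).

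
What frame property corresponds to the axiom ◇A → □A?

Suppose ◇A→□A is valid. Take Rxy, Rxz and set V(A)={y}. Then ◇A at x, so □A at x, so A at z, i.e. z=y.

partial functionality: ∀x ∀y ∀z (Rxy ∧ Rxz → y = z)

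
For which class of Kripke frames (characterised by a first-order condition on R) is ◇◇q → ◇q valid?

This is frame-equivalent to □q → □□q (substitute ¬q for q and contrapose).
Suppose □q→□□q is valid. Take Rxy, Ryz and set V(q)={w : Rxw}. Then □q at x, so □□q at x, so □q at y, so q at z, i.e. Rxz.
The converse is a direct semantic check.
So the correspondent is transitivity.

Transitivity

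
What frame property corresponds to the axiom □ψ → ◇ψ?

Suppose □ψ→◇ψ is valid. At any x set V(ψ)=W. Then □ψ at x, so ◇ψ at x, so x has a successor.
The converse is a direct semantic check.
So the correspondent is seriality.

Seriality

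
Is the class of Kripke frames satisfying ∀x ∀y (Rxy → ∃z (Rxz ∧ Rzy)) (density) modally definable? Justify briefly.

This is a Sahlqvist condition; the C4 axiom □□r → □r defines it.
Suppose □□r→□r is valid. Take Rxy and set V(r)={w : xR²w}. Then □□r at x, so □r at x, so r at y, i.e. ∃z(Rxz∧Rzy).

Yes, by □□r → □r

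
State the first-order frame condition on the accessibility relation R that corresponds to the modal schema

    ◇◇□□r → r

This is a Sahlqvist (Geach-type) schema ◇^2□^2r → □^0◇^0r.
Minimal-valuation argument: fix x; take any y with xR^2y and any z with xR^0z. Set V(r) to the set of worlds R-reachable from y in exactly 2 steps. Then □^2r holds at y, so the antecedent holds at x; validity forces ◇^0r at z, giving a w with zR^0w and yR^2w.
First-order correspondent: ∀x ∀y (xR²y → ∃w (yR²w ∧ x = w)).

∀x ∀y (xR²y → ∃w (yR²w ∧ x = w))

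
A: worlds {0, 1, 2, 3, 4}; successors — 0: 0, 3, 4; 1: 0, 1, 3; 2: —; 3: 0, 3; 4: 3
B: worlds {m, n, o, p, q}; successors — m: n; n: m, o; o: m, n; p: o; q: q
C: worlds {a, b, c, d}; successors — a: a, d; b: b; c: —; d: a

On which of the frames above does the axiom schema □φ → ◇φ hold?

B

Frame correspondent (Sahlqvist): ∀x ∃y Rxy — i.e. seriality.
A: fails — world 2 has no successor.
B: holds.
C: fails — world c has no successor.
Valid on: B.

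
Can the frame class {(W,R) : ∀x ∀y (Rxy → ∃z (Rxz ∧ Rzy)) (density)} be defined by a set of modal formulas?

The condition is density. A defining modal formula is □□q → □q.

Definable; □□q → □q defines it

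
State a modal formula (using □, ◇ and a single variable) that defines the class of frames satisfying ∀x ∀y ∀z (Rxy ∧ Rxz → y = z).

A defining formula is ◇s → □s (the CD axiom).

◇s → □s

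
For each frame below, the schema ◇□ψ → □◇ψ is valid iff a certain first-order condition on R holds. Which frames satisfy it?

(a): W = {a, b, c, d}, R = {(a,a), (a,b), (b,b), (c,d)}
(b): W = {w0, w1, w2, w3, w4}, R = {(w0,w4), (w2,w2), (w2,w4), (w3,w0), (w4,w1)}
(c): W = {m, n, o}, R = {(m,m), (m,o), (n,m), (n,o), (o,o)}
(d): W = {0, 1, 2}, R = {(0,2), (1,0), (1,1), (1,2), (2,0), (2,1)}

(c)

Frame correspondent (Sahlqvist): ∀x ∀y ∀z (Rxy ∧ Rxz → ∃w (Ryw ∧ Rzw)) — i.e. convergence.
(a): fails — Rcd and Rcd but d and d have no common successor.
(b): fails — Rw2w4 and Rw2w2 but w4 and w2 have no common successor.
(c): holds.
(d): fails — R10 and R12 but 0 and 2 have no common successor.
Valid on: (c).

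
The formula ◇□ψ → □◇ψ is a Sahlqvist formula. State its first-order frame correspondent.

convergence

This schema is the .2 axiom.
Its frame correspondent is convergence — ∀x ∀y ∀z (Rxy ∧ Rxz → ∃w (Ryw ∧ Rzw)).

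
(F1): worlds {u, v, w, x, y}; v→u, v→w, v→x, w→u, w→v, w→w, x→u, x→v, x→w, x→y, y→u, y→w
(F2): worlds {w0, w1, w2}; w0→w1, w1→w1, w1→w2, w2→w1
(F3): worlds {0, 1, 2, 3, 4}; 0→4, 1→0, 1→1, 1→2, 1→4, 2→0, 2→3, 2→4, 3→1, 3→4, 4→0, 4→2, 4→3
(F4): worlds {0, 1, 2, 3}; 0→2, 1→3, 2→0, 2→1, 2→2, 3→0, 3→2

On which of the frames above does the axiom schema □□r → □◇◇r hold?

The schema corresponds to a generalized confluence (Geach) condition: ∀x ∀z (xRz → ∃w (xR²w ∧ zR²w)).
(F1): fails — vRu but no t with vR²t and uR²t.
(F2): holds.
(F3): holds.
(F4): holds.
Valid on: (F2), (F3), (F4).

(F2), (F3), (F4)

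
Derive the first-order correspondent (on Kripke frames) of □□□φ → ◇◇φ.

∀x ∃w (xR³w ∧ xR²w)

This is a Sahlqvist (Geach-type) schema ◇^0□^3φ → □^0◇^2φ.
Minimal-valuation argument: fix x; take any y with xR^0y and any z with xR^0z. Set V(φ) to the set of worlds R-reachable from y in exactly 3 steps. Then □^3φ holds at y, so the antecedent holds at x; validity forces ◇^2φ at z, giving a w with zR^2w and yR^3w.
First-order correspondent: ∀x ∃w (xR³w ∧ xR²w).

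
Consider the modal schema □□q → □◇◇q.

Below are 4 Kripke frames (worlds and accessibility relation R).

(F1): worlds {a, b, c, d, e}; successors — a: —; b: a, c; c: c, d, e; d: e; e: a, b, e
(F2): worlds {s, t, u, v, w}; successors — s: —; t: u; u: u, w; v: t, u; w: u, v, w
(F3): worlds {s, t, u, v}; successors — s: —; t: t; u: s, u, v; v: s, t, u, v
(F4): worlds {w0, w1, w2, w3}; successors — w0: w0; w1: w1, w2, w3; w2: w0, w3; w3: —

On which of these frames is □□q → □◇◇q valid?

Frame correspondent (Sahlqvist): ∀x ∀z (xRz → ∃w (xR²w ∧ zR²w)) — i.e. a generalized confluence (Geach) condition.
(F1): fails — bRa but no w with bR²w and aR²w.
(F2): holds.
(F3): fails — uRs but no w with uR²w and sR²w.
(F4): fails — w1Rw3 but no w with w1R²w and w3R²w.

(F2)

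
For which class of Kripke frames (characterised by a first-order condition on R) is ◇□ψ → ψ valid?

symmetry: ∀x ∀y (Rxy → Ryx)

This is frame-equivalent to ψ → □◇ψ (substitute ¬ψ for ψ and contrapose).
Suppose ψ→□◇ψ is valid. Take Rxy and set V(ψ)={x}. Then ψ at x, so □◇ψ at x, so ◇ψ at y, so some z with Ryz has ψ; z=x, i.e. Ryx.
The converse is a direct semantic check.
Frame condition: ∀x ∀y (Rxy → Ryx).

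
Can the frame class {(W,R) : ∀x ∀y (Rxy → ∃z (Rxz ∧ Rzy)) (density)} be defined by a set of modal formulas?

Definable; □□r → □r defines it

The condition is density. A defining modal formula is □□r → □r.
Suppose □□r→□r is valid. Take Rxy and set V(r)={w : xR²w}. Then □□r at x, so □r at x, so r at y, i.e. ∃z(Rxz∧Rzy).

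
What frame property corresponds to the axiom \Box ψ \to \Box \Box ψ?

Suppose □ψ→□□ψ is valid. Take Rxy, Ryz and set V(ψ)={w : Rxw}. Then □ψ at x, so □□ψ at x, so □ψ at y, so ψ at z, i.e. Rxz.

transitivity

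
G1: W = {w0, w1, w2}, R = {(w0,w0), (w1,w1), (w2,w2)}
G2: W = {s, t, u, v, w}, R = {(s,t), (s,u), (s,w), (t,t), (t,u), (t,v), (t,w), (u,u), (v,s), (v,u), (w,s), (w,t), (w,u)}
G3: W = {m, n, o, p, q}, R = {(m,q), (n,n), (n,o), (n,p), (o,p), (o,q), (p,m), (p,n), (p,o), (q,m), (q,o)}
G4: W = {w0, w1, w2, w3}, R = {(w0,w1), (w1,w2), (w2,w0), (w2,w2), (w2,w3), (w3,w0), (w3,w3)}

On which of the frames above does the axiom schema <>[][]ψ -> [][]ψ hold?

G1

This is the axiom for a generalized confluence (Geach) condition; its first-order frame correspondent is forall x forall y forall z ((xRy & x R^2 z) -> exists w (y R^2 w & z = w)).
G1: satisfies the condition.
G2: fails — sRu, sR²s but no w* with uR²w* and s=w*.
G3: fails — mRq, mR²m but no w with qR²w and m=w.
G4: fails — w2Rw0, w2R²w0 but no w with w0R²w and w0=w.
Valid on: G1.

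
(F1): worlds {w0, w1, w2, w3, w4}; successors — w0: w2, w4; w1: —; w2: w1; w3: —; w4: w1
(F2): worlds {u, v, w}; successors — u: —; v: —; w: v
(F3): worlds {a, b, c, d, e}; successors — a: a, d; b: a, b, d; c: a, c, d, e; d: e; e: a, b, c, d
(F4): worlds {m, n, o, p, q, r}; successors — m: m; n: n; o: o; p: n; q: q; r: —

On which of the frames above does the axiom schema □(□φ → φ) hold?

(F4)

Frame correspondent (Sahlqvist): ∀x ∀y (Rxy → Ryy) — i.e. shift-reflexivity.
(F1): fails — Rw0w2 but not Rw2w2.
(F2): fails — Rwv but not Rvv.
(F3): fails — Rcd but not Rdd.
(F4): holds.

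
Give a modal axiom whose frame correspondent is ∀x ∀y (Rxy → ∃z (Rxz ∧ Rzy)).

□□q → □q

The condition is density. The C4 schema □□q → □q defines it.
Suppose □□q→□q is valid. Take Rxy and set V(q)={w : xR²w}. Then □□q at x, so □q at x, so q at y, i.e. ∃z(Rxz∧Rzy).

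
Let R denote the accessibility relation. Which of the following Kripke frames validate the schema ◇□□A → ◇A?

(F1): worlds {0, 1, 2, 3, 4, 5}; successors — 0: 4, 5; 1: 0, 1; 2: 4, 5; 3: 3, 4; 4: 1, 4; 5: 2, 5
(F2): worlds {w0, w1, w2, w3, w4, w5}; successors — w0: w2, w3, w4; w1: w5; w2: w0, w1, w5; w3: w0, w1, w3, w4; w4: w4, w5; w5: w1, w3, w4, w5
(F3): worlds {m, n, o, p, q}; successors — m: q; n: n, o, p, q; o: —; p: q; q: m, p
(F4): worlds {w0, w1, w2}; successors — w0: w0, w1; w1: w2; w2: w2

Frame correspondent (Sahlqvist): ∀x ∀y (xRy → ∃w (yR²w ∧ xRw)) — i.e. a generalized confluence (Geach) condition.
(F1): holds.
(F2): holds.
(F3): fails — nRo but no w with oR²w and nRw.
(F4): fails — w0Rw1 but no w with w1R²w and w0Rw.
Valid on: (F1), (F2).

(F1), (F2)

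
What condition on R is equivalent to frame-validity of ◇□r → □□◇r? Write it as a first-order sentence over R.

∀x ∀y ∀z ((xRy ∧ xR²z) → ∃w (yRw ∧ zRw))

This is a Sahlqvist (Geach-type) schema ◇^1□^1r → □^2◇^1r.
First-order correspondent: ∀x ∀y ∀z ((xRy ∧ xR²z) → ∃w (yRw ∧ zRw)).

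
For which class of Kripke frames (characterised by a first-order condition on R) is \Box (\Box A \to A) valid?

Shift-reflexivity

This is the T□ axiom.
It corresponds to shift-reflexivity: \forall x \forall y (Rxy \to Ryy).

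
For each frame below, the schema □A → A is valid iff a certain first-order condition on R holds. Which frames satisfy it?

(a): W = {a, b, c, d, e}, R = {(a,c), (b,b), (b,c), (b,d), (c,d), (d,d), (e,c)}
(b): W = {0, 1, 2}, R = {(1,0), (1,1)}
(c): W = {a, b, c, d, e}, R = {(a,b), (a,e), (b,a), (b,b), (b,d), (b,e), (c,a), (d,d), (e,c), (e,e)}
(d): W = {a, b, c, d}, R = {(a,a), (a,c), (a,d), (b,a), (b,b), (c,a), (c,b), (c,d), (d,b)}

The schema corresponds to reflexivity: ∀x Rxx.
(a): fails — world a does not see itself.
(b): fails — world 0 does not see itself.
(c): fails — world a does not see itself.
(d): fails — world c does not see itself.
Valid on no frame.

none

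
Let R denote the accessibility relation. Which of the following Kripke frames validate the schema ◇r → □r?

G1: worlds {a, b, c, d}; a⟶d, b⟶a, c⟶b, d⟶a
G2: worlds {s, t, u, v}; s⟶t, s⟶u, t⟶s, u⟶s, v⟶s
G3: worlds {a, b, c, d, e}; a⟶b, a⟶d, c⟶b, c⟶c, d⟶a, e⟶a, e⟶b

G1

The schema corresponds to partial functionality: ∀x ∀y ∀z (Rxy ∧ Rxz → y = z).
G1: holds.
G2: fails — s sees both t and u.
G3: fails — a sees both b and d.
Valid on: G1.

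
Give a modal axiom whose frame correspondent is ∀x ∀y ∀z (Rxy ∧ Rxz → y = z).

A defining formula is ◇q → □q (the CD axiom).
Suppose ◇q→□q is valid. Take Rxy, Rxz and set V(q)={y}. Then ◇q at x, so □q at x, so q at z, i.e. z=y.

◇q → □q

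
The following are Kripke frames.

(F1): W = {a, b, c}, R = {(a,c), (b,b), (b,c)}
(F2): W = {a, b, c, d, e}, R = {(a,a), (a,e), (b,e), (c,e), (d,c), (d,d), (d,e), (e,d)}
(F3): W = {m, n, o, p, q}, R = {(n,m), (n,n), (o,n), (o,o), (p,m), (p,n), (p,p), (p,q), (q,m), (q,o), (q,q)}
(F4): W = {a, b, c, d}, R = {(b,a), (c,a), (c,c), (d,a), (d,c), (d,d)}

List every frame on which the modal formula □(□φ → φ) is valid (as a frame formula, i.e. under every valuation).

none

Frame correspondent (Sahlqvist): ∀x ∀y (Rxy → Ryy) — i.e. shift-reflexivity.
(F1): fails — Rac but not Rcc.
(F2): fails — Rdc but not Rcc.
(F3): fails — Rpm but not Rmm.
(F4): fails — Rba but not Raa.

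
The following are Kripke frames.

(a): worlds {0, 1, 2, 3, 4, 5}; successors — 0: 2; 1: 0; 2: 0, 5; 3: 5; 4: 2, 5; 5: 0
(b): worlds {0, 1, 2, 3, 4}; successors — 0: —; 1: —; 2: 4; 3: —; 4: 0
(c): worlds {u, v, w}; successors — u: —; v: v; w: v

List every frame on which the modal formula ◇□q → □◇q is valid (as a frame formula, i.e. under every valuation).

Frame correspondent (Sahlqvist): ∀x ∀y ∀z (Rxy ∧ Rxz → ∃w (Ryw ∧ Rzw)) — i.e. convergence.
(a): fails — R25 and R20 but 5 and 0 have no common successor.
(b): fails — R40 and R40 but 0 and 0 have no common successor.
(c): ✓.

(c)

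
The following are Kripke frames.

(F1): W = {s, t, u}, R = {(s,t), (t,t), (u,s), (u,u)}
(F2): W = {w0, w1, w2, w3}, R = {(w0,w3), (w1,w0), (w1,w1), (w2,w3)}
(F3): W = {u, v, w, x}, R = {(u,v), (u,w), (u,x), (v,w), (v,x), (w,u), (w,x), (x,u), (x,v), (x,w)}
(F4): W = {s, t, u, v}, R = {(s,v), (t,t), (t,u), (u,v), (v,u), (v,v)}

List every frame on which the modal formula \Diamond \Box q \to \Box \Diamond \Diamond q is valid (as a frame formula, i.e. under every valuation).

This is the axiom for a generalized confluence (Geach) condition; its first-order frame correspondent is \forall x \forall y \forall z ((xRy \wedge xRz) \to \exists w (yRw \wedge z R^2 w)).
(F1): fails — uRu, uRs but no w with uRw and sR²w.
(F2): fails — w0Rw3, w0Rw3 but no w with w3Rw and w3R²w.
(F3): holds.
(F4): holds.
Valid on: (F3), (F4).

(F3), (F4)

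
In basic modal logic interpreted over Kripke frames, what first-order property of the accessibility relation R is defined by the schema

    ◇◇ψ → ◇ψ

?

transitivity

This is frame-equivalent to □ψ → □□ψ (substitute ¬ψ for ψ and contrapose).
Suppose □ψ→□□ψ is valid. Take Rxy, Ryz and set V(ψ)={w : Rxw}. Then □ψ at x, so □□ψ at x, so □ψ at y, so ψ at z, i.e. Rxz.
The converse is a direct semantic check.
So the correspondent is transitivity.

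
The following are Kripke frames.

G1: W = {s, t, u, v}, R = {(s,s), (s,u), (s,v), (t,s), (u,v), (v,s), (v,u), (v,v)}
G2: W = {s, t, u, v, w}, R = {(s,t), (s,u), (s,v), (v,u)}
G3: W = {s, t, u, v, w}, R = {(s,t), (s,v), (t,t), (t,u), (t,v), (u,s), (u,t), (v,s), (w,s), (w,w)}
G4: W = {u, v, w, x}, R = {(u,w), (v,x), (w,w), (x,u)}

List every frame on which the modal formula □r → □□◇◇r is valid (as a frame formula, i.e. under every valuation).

This is the axiom for a generalized confluence (Geach) condition; its first-order frame correspondent is ∀x ∀z (xR²z → ∃w (xRw ∧ zR²w)).
G1: condition met.
G2: fails — sR²u but no w* with sRw* and uR²w*.
G3: fails — vR²v but no w* with vRw* and vR²w*.
G4: fails — vR²u but no t with vRt and uR²t.
Valid on: G1.

G1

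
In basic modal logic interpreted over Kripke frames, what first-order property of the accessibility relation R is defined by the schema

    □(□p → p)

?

Shift-reflexivity

This schema is the T□ axiom.
Its frame correspondent is shift-reflexivity — ∀x ∀y (Rxy → Ryy).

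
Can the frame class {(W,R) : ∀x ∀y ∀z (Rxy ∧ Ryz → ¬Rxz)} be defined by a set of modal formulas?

Not modally definable

Any modally definable frame class is closed under surjective bounded morphisms.
The 3-cycle (worlds s,t,u with s→t→u→s) is intransitive. Mapping every world to a single reflexive point • is a surjective bounded morphism; the reflexive point is not intransitive (R••∧R•• but R••).
So no modal formula (or set of formulas) defines exactly the intransitive frames.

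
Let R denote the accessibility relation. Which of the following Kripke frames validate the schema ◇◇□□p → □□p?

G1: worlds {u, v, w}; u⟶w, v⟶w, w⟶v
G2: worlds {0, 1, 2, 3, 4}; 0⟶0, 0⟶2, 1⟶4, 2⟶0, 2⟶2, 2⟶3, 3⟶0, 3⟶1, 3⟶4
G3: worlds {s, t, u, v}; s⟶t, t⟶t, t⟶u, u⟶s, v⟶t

G1

This is the axiom for a generalized confluence (Geach) condition; its first-order frame correspondent is ∀x ∀y ∀z ((xR²y ∧ xR²z) → ∃w (yR²w ∧ z = w)).
G1: condition met.
G2: fails — 0R²3, 0R²3 but no w with 3R²w and 3=w.
G3: fails — sR²u, sR²u but no w with uR²w and u=w.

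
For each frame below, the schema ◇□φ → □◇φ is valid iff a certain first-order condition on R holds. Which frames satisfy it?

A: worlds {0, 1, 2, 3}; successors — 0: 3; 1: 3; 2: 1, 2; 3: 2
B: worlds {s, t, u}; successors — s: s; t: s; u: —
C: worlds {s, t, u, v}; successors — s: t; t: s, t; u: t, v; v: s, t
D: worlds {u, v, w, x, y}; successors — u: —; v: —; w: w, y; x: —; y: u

B, C

The schema corresponds to convergence: ∀x ∀y ∀z (Rxy ∧ Rxz → ∃w (Ryw ∧ Rzw)).
A: fails — R22 and R21 but 2 and 1 have no common successor.
B: satisfies the condition.
C: satisfies the condition.
D: fails — Rww and Rwy but w and y have no common successor.
Valid on: B, C.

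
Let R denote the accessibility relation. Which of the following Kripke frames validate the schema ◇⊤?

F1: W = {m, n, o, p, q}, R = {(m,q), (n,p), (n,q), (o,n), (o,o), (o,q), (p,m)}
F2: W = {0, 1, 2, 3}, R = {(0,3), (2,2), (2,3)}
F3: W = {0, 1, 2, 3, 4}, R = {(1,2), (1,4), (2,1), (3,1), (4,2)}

Frame correspondent (Sahlqvist): ∀x ∃y Rxy — i.e. seriality.
F1: fails — world q has no successor.
F2: fails — world 1 has no successor.
F3: fails — world 0 has no successor.

none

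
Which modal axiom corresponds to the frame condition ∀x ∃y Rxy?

□q → ◇q

This is seriality; the standard corresponding axiom is D: □q → ◇q.
Suppose □q→◇q is valid. At any x set V(q)=W. Then □q at x, so ◇q at x, so x has a successor.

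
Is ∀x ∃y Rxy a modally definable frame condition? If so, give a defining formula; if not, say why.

Yes, by □q → ◇q

Yes: it is seriality, defined by the D schema □q → ◇q.
Suppose □q→◇q is valid. At any x set V(q)=W. Then □q at x, so ◇q at x, so x has a successor.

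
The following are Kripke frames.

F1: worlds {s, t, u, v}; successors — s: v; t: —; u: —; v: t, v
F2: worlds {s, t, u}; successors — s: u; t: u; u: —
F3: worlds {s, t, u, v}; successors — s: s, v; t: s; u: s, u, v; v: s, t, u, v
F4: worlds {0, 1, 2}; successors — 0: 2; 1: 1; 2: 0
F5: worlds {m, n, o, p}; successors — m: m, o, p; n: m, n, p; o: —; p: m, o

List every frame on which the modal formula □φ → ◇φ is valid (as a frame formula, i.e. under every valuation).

This is the axiom for seriality; its first-order frame correspondent is ∀x ∃y Rxy.
F1: fails — world t has no successor.
F2: fails — world u has no successor.
F3: ✓.
F4: ✓.
F5: fails — world o has no successor.

F3, F4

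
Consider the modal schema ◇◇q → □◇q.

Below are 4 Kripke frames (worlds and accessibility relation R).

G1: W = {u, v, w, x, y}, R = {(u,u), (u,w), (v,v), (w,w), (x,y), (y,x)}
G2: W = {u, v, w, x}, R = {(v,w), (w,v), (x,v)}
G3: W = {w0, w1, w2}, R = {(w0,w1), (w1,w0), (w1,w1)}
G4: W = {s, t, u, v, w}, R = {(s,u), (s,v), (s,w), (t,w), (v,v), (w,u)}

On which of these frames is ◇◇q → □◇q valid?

This is the axiom for a generalized confluence (Geach) condition; its first-order frame correspondent is ∀x ∀y ∀z ((xR²y ∧ xRz) → ∃w (y = w ∧ zRw)).
G1: fails — uR²u, uRw but no t with u=t and wRt.
G2: holds.
G3: fails — w1R²w0, w1Rw0 but no w with w0=w and w0Rw.
G4: fails — sR²u, sRu but no w* with u=w* and uRw*.
Valid on: G2.

G2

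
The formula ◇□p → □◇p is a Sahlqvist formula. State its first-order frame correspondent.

convergence: ∀x ∀y ∀z (Rxy ∧ Rxz → ∃w (Ryw ∧ Rzw))

This is the .2 axiom.
Its frame correspondent is convergence — ∀x ∀y ∀z (Rxy ∧ Rxz → ∃w (Ryw ∧ Rzw)).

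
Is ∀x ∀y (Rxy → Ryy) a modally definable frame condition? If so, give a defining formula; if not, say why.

Yes, by □(□p → p)

The condition is shift-reflexivity. A defining modal formula is □(□p → p).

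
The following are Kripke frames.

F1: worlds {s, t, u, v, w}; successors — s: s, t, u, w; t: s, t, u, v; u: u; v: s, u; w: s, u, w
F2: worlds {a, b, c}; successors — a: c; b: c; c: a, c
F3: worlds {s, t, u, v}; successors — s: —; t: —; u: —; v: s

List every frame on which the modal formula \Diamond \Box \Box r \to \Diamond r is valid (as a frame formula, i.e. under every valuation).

F1, F2

The schema corresponds to a generalized confluence (Geach) condition: \forall x \forall y (xRy \to \exists w (y R^2 w \wedge xRw)).
F1: satisfies the condition.
F2: satisfies the condition.
F3: fails — vRs but no w with sR²w and vRw.
Valid on: F1, F2.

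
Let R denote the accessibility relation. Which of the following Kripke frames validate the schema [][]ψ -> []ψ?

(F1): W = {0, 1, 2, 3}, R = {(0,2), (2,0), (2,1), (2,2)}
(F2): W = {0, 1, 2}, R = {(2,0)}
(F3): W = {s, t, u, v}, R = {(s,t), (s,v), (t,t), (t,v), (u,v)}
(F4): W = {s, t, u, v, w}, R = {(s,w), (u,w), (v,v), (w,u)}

The schema corresponds to density: forall x forall y (Rxy -> exists z (Rxz & Rzy)).
(F1): holds.
(F2): fails — R20 but no z with R2z and Rz0.
(F3): fails — Ruv but no z with Ruz and Rzv.
(F4): fails — Rwu but no z with Rwz and Rzu.
Valid on: (F1).

(F1)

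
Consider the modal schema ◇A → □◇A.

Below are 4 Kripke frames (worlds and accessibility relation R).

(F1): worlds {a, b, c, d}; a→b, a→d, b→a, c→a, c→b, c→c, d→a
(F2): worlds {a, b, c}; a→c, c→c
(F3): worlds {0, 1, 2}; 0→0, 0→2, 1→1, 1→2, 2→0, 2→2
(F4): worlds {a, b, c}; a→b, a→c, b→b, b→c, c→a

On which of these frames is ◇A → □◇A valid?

The schema corresponds to the Euclidean property: ∀x ∀y ∀z (Rxy ∧ Rxz → Ryz).
(F1): fails — Rab and Rab but not Rbb.
(F2): satisfies the condition.
(F3): fails — R12 and R11 but not R21.
(F4): fails — Rac and Rab but not Rcb.

(F2)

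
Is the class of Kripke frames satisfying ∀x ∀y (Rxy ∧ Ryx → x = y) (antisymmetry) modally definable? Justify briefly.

Not definable by any modal formula

Modal frame validity is preserved under surjective bounded morphisms.
The 4-cycle (worlds a,b,c,d with a→b→c→d→a) is antisymmetric. Sending even-indexed worlds to a and odd-indexed worlds to b is a surjective bounded morphism onto the two-world frame with a↔b, which is not antisymmetric.
So no modal formula (or set of formulas) defines exactly the antisymmetric frames.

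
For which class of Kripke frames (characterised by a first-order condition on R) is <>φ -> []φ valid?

Partial functionality

Suppose ◇φ→□φ is valid. Take Rxy, Rxz and set V(φ)={y}. Then ◇φ at x, so □φ at x, so φ at z, i.e. z=y.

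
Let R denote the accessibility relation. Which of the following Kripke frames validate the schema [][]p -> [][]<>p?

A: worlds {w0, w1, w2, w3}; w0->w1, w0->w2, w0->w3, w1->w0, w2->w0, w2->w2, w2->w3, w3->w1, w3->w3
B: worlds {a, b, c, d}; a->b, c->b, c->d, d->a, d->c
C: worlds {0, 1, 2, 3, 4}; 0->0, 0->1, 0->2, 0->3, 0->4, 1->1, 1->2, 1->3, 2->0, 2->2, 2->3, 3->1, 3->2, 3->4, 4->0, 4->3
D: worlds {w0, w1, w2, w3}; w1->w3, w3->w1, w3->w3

Frame correspondent (Sahlqvist): forall x forall z (x R^2 z -> exists w (x R^2 w & zRw)) — i.e. a generalized confluence (Geach) condition.
A: fails — w1R²w1 but no w with w1R²w and w1Rw.
B: fails — cR²a but no w with cR²w and aRw.
C: condition met.
D: condition met.
Valid on: C, D.

C, D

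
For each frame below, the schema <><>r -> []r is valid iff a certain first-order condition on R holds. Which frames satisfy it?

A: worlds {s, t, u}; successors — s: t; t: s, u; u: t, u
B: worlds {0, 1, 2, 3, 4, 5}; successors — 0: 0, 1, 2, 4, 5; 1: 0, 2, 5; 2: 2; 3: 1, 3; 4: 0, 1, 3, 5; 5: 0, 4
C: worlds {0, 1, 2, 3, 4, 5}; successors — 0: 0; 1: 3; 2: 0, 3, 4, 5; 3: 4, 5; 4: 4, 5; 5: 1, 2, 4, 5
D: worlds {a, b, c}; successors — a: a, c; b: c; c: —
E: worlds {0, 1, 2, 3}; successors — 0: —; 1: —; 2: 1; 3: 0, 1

E

This is the axiom for a generalized confluence (Geach) condition; its first-order frame correspondent is forall x forall y forall z ((x R^2 y & xRz) -> exists w (y = w & z = w)).
A: fails — sR²s, sRt but s ≠ t.
B: fails — 0R²0, 0R1 but 0 ≠ 1.
C: fails — 1R²4, 1R3 but 4 ≠ 3.
D: fails — aR²a, aRc but a ≠ c.
E: holds.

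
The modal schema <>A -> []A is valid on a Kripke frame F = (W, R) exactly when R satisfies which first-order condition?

partial functionality

Suppose ◇A→□A is valid. Take Rxy, Rxz and set V(A)={y}. Then ◇A at x, so □A at x, so A at z, i.e. z=y.
The converse is a direct semantic check.
So the correspondent is partial functionality.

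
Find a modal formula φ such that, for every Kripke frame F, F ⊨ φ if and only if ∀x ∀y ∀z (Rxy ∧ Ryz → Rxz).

□s → □□s

The condition is transitivity. The 4 schema □s → □□s defines it.
Suppose □s→□□s is valid. Take Rxy, Ryz and set V(s)={w : Rxw}. Then □s at x, so □□s at x, so □s at y, so s at z, i.e. Rxz.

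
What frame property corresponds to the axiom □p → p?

reflexivity: ∀x Rxx

Suppose □p→p is valid. At any x set V(p)={w : Rxw}. Then □p holds at x, so p holds at x, i.e. Rxx.
The converse is a direct semantic check.
So the correspondent is reflexivity.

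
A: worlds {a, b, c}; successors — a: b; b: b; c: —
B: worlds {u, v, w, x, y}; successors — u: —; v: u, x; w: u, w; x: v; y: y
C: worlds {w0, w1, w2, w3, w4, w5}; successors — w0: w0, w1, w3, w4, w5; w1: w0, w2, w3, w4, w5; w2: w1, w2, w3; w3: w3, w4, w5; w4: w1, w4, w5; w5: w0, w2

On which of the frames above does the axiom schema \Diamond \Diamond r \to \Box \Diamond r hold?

The schema corresponds to a generalized confluence (Geach) condition: \forall x \forall y \forall z ((x R^2 y \wedge xRz) \to \exists w (y = w \wedge zRw)).
A: ✓.
B: fails — vR²v, vRu but no t with v=t and uRt.
C: fails — w0R²w0, w0Rw3 but no w with w0=w and w3Rw.
Valid on: A.

A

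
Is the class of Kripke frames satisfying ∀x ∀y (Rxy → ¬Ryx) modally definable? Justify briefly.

No

Modal frame validity is preserved under surjective bounded morphisms.
The 3-cycle (worlds s,t,u with s→t→u→s) is asymmetric. Mapping every world to a single reflexive point • is a surjective bounded morphism, and the reflexive point is not asymmetric (R•• but asymmetry requires ¬R••).
Hence asymmetry is not modally definable.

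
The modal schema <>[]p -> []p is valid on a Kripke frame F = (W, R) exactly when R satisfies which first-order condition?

the Euclidean property: forall x forall y forall z (Rxy & Rxz -> Ryz)

Equivalently (dual form): ◇p → □◇p.
Suppose ◇p→□◇p is valid. Take Rxy, Rxz and set V(p)={y}. Then ◇p at x, so □◇p at x, so ◇p at z, so some w with Rzw has p; w=y, i.e. Rzy. By symmetry of the argument, Ryz.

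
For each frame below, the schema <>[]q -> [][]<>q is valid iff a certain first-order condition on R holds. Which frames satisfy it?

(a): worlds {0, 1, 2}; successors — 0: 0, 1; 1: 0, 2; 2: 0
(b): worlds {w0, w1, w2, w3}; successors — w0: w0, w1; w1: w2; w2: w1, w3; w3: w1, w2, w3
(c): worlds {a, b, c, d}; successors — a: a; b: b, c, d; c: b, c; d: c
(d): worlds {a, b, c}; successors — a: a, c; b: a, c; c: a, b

(a), (c), (d)

This is the axiom for a generalized confluence (Geach) condition; its first-order frame correspondent is forall x forall y forall z ((xRy & x R^2 z) -> exists w (yRw & zRw)).
(a): ✓.
(b): fails — w0Rw0, w0R²w1 but no w with w0Rw and w1Rw.
(c): ✓.
(d): ✓.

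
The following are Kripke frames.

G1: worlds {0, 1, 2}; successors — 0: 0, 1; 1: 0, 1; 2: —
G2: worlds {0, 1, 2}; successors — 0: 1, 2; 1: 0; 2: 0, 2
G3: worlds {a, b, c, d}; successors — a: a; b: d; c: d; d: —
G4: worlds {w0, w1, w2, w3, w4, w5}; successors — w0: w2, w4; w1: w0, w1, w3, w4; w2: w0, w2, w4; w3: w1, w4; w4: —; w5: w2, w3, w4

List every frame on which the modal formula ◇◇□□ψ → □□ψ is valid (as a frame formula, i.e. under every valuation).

G1, G3

The schema corresponds to a generalized confluence (Geach) condition: ∀x ∀y ∀z ((xR²y ∧ xR²z) → ∃w (yR²w ∧ z = w)).
G1: holds.
G2: fails — 2R²0, 2R²1 but no w with 0R²w and 1=w.
G3: holds.
G4: fails — w0R²w4, w0R²w0 but no w with w4R²w and w0=w.
Valid on: G1, G3.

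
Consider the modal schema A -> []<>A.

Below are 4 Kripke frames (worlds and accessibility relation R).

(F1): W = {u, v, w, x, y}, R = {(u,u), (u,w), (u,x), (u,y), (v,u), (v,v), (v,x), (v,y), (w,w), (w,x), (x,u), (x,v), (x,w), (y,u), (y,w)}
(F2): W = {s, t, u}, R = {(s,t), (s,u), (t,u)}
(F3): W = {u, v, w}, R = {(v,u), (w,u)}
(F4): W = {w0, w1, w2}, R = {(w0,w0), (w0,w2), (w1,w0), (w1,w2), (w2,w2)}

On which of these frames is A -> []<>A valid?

Frame correspondent (Sahlqvist): forall x forall y (Rxy -> Ryx) — i.e. symmetry.
(F1): fails — Ruw but not Rwu.
(F2): fails — Rsu but not Rus.
(F3): fails — Rvu but not Ruv.
(F4): fails — Rw1w2 but not Rw2w1.
Valid on no frame.

none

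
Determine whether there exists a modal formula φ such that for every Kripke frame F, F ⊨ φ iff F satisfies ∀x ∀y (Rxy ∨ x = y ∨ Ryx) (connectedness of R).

Modal frame validity is preserved under disjoint unions.
Take 4 disjoint single-world reflexive frames: each is trivially connected, but their disjoint union has 4 worlds with no edge between distinct components, so it is not connected.
So the class is not modally definable.

No — not modally definable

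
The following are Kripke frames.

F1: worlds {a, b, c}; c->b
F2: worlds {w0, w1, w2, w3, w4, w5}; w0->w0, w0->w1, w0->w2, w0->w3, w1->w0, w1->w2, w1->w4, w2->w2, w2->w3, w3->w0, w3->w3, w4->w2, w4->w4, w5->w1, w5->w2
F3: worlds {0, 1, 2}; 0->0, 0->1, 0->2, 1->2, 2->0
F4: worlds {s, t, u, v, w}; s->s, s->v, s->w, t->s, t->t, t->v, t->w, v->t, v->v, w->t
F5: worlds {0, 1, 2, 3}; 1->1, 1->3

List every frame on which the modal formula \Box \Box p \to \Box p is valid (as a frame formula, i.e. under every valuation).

F4, F5

Frame correspondent (Sahlqvist): \forall x \forall y (Rxy \to \exists z (Rxz \wedge Rzy)) — i.e. density.
F1: fails — Rcb but no z with Rcz and Rzb.
F2: fails — Rw5w1 but no z with Rw5z and Rzw1.
F3: fails — R12 but no z with R1z and Rz2.
F4: ✓.
F5: ✓.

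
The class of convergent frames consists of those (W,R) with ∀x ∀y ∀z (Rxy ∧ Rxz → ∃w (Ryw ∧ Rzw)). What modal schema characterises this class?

◇□q → □◇q

The condition is convergence. The .2 schema ◇□q → □◇q defines it.
Suppose ◇□q→□◇q is valid. Take Rxy, Rxz and set V(q)={w : Ryw}. Then □q at y so ◇□q at x, so □◇q at x, so ◇q at z, giving w with Rzw and Ryw.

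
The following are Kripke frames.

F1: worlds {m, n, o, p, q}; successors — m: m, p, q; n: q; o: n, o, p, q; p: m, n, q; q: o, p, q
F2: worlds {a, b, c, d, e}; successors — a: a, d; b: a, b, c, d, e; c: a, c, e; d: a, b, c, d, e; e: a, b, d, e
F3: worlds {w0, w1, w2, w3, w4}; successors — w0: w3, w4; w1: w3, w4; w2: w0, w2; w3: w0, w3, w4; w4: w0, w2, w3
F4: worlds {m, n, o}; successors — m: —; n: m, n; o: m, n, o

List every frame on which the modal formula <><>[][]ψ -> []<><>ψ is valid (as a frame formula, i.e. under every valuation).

F1, F2, F3

Frame correspondent (Sahlqvist): forall x forall y forall z ((x R^2 y & xRz) -> exists w (y R^2 w & z R^2 w)) — i.e. a generalized confluence (Geach) condition.
F1: holds.
F2: holds.
F3: holds.
F4: fails — nR²m, nRm but no w with mR²w and mR²w.
Valid on: F1, F2, F3.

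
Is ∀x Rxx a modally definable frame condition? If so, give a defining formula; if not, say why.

Definable; □q → q defines it

This is a Sahlqvist condition; the T axiom □q → q defines it.
Suppose □q→q is valid. At any x set V(q)={w : Rxw}. Then □q holds at x, so q holds at x, i.e. Rxx.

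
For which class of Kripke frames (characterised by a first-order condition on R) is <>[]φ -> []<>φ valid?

convergence

This is the .2 axiom.
It corresponds to convergence: forall x forall y forall z (Rxy & Rxz -> exists w (Ryw & Rzw)).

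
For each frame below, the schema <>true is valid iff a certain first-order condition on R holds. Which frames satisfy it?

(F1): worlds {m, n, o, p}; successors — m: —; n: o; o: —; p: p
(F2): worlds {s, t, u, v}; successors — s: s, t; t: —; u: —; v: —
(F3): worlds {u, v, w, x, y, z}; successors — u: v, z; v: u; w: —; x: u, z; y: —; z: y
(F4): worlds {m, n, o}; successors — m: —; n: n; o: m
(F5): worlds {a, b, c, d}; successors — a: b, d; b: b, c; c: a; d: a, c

(F5)

The schema corresponds to seriality: forall x exists y Rxy.
(F1): fails — world m has no successor.
(F2): fails — world t has no successor.
(F3): fails — world w has no successor.
(F4): fails — world m has no successor.
(F5): ✓.
Valid on: (F5).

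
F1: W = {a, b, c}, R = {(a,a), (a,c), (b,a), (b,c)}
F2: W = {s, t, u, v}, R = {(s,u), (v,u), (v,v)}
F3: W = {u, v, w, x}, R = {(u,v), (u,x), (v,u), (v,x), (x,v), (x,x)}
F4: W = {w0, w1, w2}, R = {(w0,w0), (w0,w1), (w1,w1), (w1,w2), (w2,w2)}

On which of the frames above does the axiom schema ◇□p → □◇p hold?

This is the axiom for convergence; its first-order frame correspondent is ∀x ∀y ∀z (Rxy ∧ Rxz → ∃w (Ryw ∧ Rzw)).
F1: fails — Raa and Rac but a and c have no common successor.
F2: fails — Rsu and Rsu but u and u have no common successor.
F3: ✓.
F4: ✓.

F3, F4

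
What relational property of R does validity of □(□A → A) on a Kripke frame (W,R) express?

Suppose □(□A→A) is valid. Take Rxy and set V(A)={w : Ryw}. Then at y, □A holds; since □(□A→A) at x, □A→A at y, so A at y, i.e. Ryy.

shift-reflexivity: ∀x ∀y (Rxy → Ryy)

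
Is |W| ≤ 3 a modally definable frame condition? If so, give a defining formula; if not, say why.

Not definable by any modal formula

If a class were modally definable it would be closed under disjoint unions (Goldblatt–Thomason).
Any modal formula valid on each of 4 disjoint one-world frames is valid on their disjoint union (validity is preserved under disjoint unions). Each one-world frame has |W|=1≤3, but the union has |W|=4.
So the class is not modally definable.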